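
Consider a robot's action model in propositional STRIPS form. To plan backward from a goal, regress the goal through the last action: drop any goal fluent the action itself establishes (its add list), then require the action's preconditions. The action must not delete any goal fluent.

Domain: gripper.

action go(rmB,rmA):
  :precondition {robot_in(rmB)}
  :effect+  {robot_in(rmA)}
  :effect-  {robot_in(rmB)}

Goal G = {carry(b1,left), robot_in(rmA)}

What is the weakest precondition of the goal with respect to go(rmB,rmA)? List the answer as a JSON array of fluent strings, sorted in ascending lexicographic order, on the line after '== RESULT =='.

Regress:
  G ∩ del = {}  (empty — regression defined)
  G \ add = {carry(b1,left), robot_in(rmA)} \ {robot_in(rmA)} = {carry(b1,left)}
  ∪ pre   = {carry(b1,left)} ∪ {robot_in(rmB)}
          = {carry(b1,left), robot_in(rmB)}

== RESULT ==
["carry(b1,left)", "robot_in(rmB)"]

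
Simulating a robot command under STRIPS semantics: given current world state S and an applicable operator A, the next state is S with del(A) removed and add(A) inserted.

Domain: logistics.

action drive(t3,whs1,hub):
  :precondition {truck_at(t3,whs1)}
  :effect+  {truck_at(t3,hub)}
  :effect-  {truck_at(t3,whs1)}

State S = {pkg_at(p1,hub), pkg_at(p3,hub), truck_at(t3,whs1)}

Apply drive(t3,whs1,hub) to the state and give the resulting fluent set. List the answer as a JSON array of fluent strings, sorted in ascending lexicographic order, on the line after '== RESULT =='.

Progress:
  pre ⊆ S: {truck_at(t3,whs1)} ⊆ S  — applicable
  S \ del = {pkg_at(p1,hub), pkg_at(p3,hub)}
  ∪ add   = {pkg_at(p1,hub), pkg_at(p3,hub), truck_at(t3,hub)}

== RESULT ==
["pkg_at(p1,hub)", "pkg_at(p3,hub)", "truck_at(t3,hub)"]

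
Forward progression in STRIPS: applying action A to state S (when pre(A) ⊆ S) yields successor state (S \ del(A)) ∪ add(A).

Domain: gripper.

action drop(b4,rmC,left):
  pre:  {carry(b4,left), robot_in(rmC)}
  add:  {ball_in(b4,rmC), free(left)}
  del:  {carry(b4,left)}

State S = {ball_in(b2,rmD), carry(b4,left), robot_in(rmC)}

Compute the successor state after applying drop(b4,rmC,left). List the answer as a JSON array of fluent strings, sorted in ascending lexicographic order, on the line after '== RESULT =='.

Compute (S \ del) ∪ add:
  pre ⊆ S: {carry(b4,left), robot_in(rmC)} ⊆ S  — applicable
  S \ del = {ball_in(b2,rmD), robot_in(rmC)}
  ∪ add   = {ball_in(b2,rmD), ball_in(b4,rmC), free(left), robot_in(rmC)}

== RESULT ==
["ball_in(b2,rmD)", "ball_in(b4,rmC)", "free(left)", "robot_in(rmC)"]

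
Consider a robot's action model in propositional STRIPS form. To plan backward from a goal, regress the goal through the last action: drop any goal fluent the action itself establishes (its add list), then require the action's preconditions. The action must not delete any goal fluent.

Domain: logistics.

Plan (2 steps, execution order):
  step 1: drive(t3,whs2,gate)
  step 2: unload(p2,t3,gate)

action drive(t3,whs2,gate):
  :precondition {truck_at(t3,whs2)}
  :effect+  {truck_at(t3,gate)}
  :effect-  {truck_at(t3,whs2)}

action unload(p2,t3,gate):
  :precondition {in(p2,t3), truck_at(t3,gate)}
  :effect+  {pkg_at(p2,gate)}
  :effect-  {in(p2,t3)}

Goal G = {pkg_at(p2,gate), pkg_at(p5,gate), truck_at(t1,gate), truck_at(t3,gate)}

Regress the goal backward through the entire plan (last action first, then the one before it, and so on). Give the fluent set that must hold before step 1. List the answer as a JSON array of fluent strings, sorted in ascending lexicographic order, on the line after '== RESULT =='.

Work backward from the goal:
  through step 2 (unload(p2,t3,gate)): drop {pkg_at(p2,gate)}, keep {pkg_at(p5,gate), truck_at(t1,gate), truck_at(t3,gate)}, require {in(p2,t3), truck_at(t3,gate)}
    → {in(p2,t3), pkg_at(p5,gate), truck_at(t1,gate), truck_at(t3,gate)}
  through step 1 (drive(t3,whs2,gate)): drop {truck_at(t3,gate)}, keep {in(p2,t3), pkg_at(p5,gate), truck_at(t1,gate)}, require {truck_at(t3,whs2)}
    → {in(p2,t3), pkg_at(p5,gate), truck_at(t1,gate), truck_at(t3,whs2)}

== RESULT ==
["in(p2,t3)", "pkg_at(p5,gate)", "truck_at(t1,gate)", "truck_at(t3,whs2)"]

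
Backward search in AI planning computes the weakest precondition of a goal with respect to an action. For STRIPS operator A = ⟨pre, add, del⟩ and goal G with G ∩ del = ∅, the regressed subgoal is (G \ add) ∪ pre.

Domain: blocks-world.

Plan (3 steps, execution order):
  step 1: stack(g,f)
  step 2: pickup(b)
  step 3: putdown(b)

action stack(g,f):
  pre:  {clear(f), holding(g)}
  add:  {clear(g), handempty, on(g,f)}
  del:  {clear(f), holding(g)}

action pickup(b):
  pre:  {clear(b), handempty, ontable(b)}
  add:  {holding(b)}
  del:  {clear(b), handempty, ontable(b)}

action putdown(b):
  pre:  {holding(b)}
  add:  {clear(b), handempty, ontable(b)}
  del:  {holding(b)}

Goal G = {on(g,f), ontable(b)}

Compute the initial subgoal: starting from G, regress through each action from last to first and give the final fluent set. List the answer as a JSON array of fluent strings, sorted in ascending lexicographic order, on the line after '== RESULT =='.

Work backward from the goal:
  through step 3 (putdown(b)): drop {ontable(b)}, keep {on(g,f)}, require {holding(b)}
    → {holding(b), on(g,f)}
  through step 2 (pickup(b)): drop {holding(b)}, keep {on(g,f)}, require {clear(b), handempty, ontable(b)}
    → {clear(b), handempty, on(g,f), ontable(b)}
  through step 1 (stack(g,f)): drop {handempty, on(g,f)}, keep {clear(b), ontable(b)}, require {clear(f), holding(g)}
    → {clear(b), clear(f), holding(g), ontable(b)}

== RESULT ==
["clear(b)", "clear(f)", "holding(g)", "ontable(b)"]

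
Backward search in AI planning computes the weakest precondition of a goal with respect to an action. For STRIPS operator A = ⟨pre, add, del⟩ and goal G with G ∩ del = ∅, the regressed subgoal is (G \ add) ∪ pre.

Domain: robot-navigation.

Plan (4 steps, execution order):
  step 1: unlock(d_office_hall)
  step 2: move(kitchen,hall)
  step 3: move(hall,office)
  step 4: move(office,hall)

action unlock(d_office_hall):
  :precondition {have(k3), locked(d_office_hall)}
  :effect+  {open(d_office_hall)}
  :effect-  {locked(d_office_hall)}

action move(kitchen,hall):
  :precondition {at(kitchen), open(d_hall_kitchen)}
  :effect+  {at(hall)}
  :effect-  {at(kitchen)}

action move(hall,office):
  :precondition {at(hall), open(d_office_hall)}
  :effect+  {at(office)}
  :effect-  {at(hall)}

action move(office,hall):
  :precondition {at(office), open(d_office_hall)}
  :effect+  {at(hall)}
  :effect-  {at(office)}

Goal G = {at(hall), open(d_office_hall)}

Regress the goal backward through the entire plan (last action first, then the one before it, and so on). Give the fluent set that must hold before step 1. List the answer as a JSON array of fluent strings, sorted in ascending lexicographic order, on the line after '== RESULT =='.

Regress step by step:
  through step 4 (move(office,hall)): drop {at(hall)}, keep {open(d_office_hall)}, require {at(office), open(d_office_hall)}
    → {at(office), open(d_office_hall)}
  through step 3 (move(hall,office)): drop {at(office)}, keep {open(d_office_hall)}, require {at(hall), open(d_office_hall)}
    → {at(hall), open(d_office_hall)}
  through step 2 (move(kitchen,hall)): drop {at(hall)}, keep {open(d_office_hall)}, require {at(kitchen), open(d_hall_kitchen)}
    → {at(kitchen), open(d_hall_kitchen), open(d_office_hall)}
  through step 1 (unlock(d_office_hall)): drop {open(d_office_hall)}, keep {at(kitchen), open(d_hall_kitchen)}, require {have(k3), locked(d_office_hall)}
    → {at(kitchen), have(k3), locked(d_office_hall), open(d_hall_kitchen)}

== RESULT ==
["at(kitchen)", "have(k3)", "locked(d_office_hall)", "open(d_hall_kitchen)"]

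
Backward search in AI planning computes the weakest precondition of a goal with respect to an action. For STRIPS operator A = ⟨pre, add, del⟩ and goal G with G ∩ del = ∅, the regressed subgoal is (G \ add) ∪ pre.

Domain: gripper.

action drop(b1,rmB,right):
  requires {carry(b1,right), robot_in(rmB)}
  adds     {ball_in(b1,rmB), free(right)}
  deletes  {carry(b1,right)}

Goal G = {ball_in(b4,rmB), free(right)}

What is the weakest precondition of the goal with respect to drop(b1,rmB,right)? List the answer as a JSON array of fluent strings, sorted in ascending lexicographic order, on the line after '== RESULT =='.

Compute (G \ add) ∪ pre:
  G ∩ del = {}  (empty — regression defined)
  G \ add = {ball_in(b4,rmB), free(right)} \ {ball_in(b1,rmB), free(right)} = {ball_in(b4,rmB)}
  ∪ pre   = {ball_in(b4,rmB)} ∪ {carry(b1,right), robot_in(rmB)}
          = {ball_in(b4,rmB), carry(b1,right), robot_in(rmB)}

== RESULT ==
["ball_in(b4,rmB)", "carry(b1,right)", "robot_in(rmB)"]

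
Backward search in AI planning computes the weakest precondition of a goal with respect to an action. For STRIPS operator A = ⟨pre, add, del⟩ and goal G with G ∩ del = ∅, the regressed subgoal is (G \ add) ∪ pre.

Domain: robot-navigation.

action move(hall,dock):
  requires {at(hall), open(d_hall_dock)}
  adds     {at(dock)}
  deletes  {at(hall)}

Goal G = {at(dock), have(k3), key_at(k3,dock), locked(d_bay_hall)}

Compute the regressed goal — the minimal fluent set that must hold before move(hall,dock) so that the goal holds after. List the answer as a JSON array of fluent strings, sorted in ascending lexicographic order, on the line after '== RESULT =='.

Regress:
  G ∩ del = {}  (empty — regression defined)
  G \ add = {at(dock), have(k3), key_at(k3,dock), locked(d_bay_hall)} \ {at(dock)} = {have(k3), key_at(k3,dock), locked(d_bay_hall)}
  ∪ pre   = {have(k3), key_at(k3,dock), locked(d_bay_hall)} ∪ {at(hall), open(d_hall_dock)}
          = {at(hall), have(k3), key_at(k3,dock), locked(d_bay_hall), open(d_hall_dock)}

== RESULT ==
["at(hall)", "have(k3)", "key_at(k3,dock)", "locked(d_bay_hall)", "open(d_hall_dock)"]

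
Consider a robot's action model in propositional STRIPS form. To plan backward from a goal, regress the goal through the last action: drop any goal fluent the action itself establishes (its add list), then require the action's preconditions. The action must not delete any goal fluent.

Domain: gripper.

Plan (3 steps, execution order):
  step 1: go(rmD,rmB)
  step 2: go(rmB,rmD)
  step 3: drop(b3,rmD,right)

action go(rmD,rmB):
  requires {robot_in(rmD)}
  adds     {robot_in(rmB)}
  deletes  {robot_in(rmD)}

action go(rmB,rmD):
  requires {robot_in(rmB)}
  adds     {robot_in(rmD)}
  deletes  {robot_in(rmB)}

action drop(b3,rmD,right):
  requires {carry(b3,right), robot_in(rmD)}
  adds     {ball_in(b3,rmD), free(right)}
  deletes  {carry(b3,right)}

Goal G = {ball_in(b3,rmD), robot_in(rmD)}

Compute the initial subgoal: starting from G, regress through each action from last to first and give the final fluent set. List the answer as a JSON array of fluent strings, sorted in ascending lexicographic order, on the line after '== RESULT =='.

Work backward from the goal:
  through step 3 (drop(b3,rmD,right)): drop {ball_in(b3,rmD)}, keep {robot_in(rmD)}, require {carry(b3,right), robot_in(rmD)}
    → {carry(b3,right), robot_in(rmD)}
  through step 2 (go(rmB,rmD)): drop {robot_in(rmD)}, keep {carry(b3,right)}, require {robot_in(rmB)}
    → {carry(b3,right), robot_in(rmB)}
  through step 1 (go(rmD,rmB)): drop {robot_in(rmB)}, keep {carry(b3,right)}, require {robot_in(rmD)}
    → {carry(b3,right), robot_in(rmD)}

== RESULT ==
["carry(b3,right)", "robot_in(rmD)"]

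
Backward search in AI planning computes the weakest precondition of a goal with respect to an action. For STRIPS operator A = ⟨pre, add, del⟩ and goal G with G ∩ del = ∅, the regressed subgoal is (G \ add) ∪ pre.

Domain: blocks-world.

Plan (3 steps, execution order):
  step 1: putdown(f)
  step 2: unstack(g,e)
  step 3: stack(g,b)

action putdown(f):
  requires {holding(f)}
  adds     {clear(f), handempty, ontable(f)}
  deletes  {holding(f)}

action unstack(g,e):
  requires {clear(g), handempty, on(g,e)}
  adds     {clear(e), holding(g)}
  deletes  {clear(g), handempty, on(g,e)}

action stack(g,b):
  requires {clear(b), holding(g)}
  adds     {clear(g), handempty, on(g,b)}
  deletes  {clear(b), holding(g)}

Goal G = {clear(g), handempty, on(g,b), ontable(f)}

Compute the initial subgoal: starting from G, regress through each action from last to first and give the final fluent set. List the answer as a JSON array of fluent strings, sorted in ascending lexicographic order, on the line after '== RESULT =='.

Work backward from the goal:
  through step 3 (stack(g,b)): drop {clear(g), handempty, on(g,b)}, keep {ontable(f)}, require {clear(b), holding(g)}
    → {clear(b), holding(g), ontable(f)}
  through step 2 (unstack(g,e)): drop {holding(g)}, keep {clear(b), ontable(f)}, require {clear(g), handempty, on(g,e)}
    → {clear(b), clear(g), handempty, on(g,e), ontable(f)}
  through step 1 (putdown(f)): drop {handempty, ontable(f)}, keep {clear(b), clear(g), on(g,e)}, require {holding(f)}
    → {clear(b), clear(g), holding(f), on(g,e)}

== RESULT ==
["clear(b)", "clear(g)", "holding(f)", "on(g,e)"]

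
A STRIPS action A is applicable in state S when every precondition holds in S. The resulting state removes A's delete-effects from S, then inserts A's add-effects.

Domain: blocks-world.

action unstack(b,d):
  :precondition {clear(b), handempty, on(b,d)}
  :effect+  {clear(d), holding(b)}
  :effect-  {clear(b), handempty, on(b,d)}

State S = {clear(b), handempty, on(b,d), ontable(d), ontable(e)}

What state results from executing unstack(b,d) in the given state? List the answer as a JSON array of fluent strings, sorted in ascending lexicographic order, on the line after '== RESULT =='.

Compute (S \ del) ∪ add:
  pre ⊆ S: {clear(b), handempty, on(b,d)} ⊆ S  — applicable
  S \ del = {ontable(d), ontable(e)}
  ∪ add   = {clear(d), holding(b), ontable(d), ontable(e)}

== RESULT ==
["clear(d)", "holding(b)", "ontable(d)", "ontable(e)"]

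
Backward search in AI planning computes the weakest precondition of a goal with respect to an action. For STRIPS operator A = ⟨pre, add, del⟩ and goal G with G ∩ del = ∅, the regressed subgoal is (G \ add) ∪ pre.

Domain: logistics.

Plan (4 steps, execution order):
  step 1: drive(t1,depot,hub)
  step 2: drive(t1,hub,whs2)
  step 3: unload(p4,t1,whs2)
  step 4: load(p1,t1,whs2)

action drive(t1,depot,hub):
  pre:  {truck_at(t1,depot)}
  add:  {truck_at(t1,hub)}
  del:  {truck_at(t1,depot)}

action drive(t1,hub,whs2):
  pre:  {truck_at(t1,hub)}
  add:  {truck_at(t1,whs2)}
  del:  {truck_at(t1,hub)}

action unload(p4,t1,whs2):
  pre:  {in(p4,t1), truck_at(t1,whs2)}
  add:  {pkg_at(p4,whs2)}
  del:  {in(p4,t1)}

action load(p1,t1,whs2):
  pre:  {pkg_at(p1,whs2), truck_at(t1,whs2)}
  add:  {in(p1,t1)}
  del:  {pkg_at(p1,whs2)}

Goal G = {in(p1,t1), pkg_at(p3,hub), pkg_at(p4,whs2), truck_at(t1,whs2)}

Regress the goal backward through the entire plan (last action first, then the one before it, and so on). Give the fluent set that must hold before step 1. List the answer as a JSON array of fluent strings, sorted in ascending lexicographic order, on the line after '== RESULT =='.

Work backward from the goal:
  through step 4 (load(p1,t1,whs2)): drop {in(p1,t1)}, keep {pkg_at(p3,hub), pkg_at(p4,whs2), truck_at(t1,whs2)}, require {pkg_at(p1,whs2), truck_at(t1,whs2)}
    → {pkg_at(p1,whs2), pkg_at(p3,hub), pkg_at(p4,whs2), truck_at(t1,whs2)}
  through step 3 (unload(p4,t1,whs2)): drop {pkg_at(p4,whs2)}, keep {pkg_at(p1,whs2), pkg_at(p3,hub), truck_at(t1,whs2)}, require {in(p4,t1), truck_at(t1,whs2)}
    → {in(p4,t1), pkg_at(p1,whs2), pkg_at(p3,hub), truck_at(t1,whs2)}
  through step 2 (drive(t1,hub,whs2)): drop {truck_at(t1,whs2)}, keep {in(p4,t1), pkg_at(p1,whs2), pkg_at(p3,hub)}, require {truck_at(t1,hub)}
    → {in(p4,t1), pkg_at(p1,whs2), pkg_at(p3,hub), truck_at(t1,hub)}
  through step 1 (drive(t1,depot,hub)): drop {truck_at(t1,hub)}, keep {in(p4,t1), pkg_at(p1,whs2), pkg_at(p3,hub)}, require {truck_at(t1,depot)}
    → {in(p4,t1), pkg_at(p1,whs2), pkg_at(p3,hub), truck_at(t1,depot)}

== RESULT ==
["in(p4,t1)", "pkg_at(p1,whs2)", "pkg_at(p3,hub)", "truck_at(t1,depot)"]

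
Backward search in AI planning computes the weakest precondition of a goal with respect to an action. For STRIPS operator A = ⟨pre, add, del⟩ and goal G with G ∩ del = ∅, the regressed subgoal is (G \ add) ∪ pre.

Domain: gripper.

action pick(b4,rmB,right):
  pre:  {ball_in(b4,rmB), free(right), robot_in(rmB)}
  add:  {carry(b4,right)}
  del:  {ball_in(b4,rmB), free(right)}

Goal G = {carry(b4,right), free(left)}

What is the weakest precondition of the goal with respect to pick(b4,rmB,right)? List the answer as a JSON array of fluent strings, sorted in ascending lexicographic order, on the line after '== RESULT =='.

Regress:
  G ∩ del = {}  (empty — regression defined)
  G \ add = {carry(b4,right), free(left)} \ {carry(b4,right)} = {free(left)}
  ∪ pre   = {free(left)} ∪ {ball_in(b4,rmB), free(right), robot_in(rmB)}
          = {ball_in(b4,rmB), free(left), free(right), robot_in(rmB)}

== RESULT ==
["ball_in(b4,rmB)", "free(left)", "free(right)", "robot_in(rmB)"]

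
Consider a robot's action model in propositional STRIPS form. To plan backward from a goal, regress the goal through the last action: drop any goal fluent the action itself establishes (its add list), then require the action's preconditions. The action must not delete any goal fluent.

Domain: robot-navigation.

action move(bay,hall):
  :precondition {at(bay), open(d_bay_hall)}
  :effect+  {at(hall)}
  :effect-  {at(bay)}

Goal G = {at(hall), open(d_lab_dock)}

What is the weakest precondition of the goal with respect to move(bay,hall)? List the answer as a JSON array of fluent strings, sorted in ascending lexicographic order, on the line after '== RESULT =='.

Regress:
  G ∩ del = {}  (empty — regression defined)
  G \ add = {at(hall), open(d_lab_dock)} \ {at(hall)} = {open(d_lab_dock)}
  ∪ pre   = {open(d_lab_dock)} ∪ {at(bay), open(d_bay_hall)}
          = {at(bay), open(d_bay_hall), open(d_lab_dock)}

== RESULT ==
["at(bay)", "open(d_bay_hall)", "open(d_lab_dock)"]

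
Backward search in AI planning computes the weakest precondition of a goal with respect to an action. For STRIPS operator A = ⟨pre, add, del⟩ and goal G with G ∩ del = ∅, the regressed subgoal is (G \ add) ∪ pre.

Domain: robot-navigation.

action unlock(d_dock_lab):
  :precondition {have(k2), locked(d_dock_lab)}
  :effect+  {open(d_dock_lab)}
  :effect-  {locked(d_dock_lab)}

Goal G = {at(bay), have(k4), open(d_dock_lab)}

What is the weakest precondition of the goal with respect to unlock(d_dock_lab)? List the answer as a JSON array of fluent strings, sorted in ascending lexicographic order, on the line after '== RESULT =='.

Compute (G \ add) ∪ pre:
  G ∩ del = {}  (empty — regression defined)
  G \ add = {at(bay), have(k4), open(d_dock_lab)} \ {open(d_dock_lab)} = {at(bay), have(k4)}
  ∪ pre   = {at(bay), have(k4)} ∪ {have(k2), locked(d_dock_lab)}
          = {at(bay), have(k2), have(k4), locked(d_dock_lab)}

== RESULT ==
["at(bay)", "have(k2)", "have(k4)", "locked(d_dock_lab)"]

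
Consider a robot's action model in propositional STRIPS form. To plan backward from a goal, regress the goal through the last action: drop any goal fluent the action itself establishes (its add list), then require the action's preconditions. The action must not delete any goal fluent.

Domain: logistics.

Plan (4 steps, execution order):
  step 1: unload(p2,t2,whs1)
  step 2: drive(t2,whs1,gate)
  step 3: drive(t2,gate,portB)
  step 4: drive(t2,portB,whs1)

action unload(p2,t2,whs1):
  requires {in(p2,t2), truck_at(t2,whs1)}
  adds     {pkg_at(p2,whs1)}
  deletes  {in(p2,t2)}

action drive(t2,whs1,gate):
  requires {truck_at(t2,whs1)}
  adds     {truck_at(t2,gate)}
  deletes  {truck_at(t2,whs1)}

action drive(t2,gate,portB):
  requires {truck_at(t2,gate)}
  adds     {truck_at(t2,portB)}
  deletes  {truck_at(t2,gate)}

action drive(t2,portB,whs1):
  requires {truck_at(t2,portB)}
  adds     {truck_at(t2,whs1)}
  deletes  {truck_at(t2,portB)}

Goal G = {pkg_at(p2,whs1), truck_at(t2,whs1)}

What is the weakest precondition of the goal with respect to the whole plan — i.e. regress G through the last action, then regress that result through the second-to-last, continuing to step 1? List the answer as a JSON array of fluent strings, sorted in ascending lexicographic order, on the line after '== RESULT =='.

Work backward from the goal:
  through step 4 (drive(t2,portB,whs1)): drop {truck_at(t2,whs1)}, keep {pkg_at(p2,whs1)}, require {truck_at(t2,portB)}
    → {pkg_at(p2,whs1), truck_at(t2,portB)}
  through step 3 (drive(t2,gate,portB)): drop {truck_at(t2,portB)}, keep {pkg_at(p2,whs1)}, require {truck_at(t2,gate)}
    → {pkg_at(p2,whs1), truck_at(t2,gate)}
  through step 2 (drive(t2,whs1,gate)): drop {truck_at(t2,gate)}, keep {pkg_at(p2,whs1)}, require {truck_at(t2,whs1)}
    → {pkg_at(p2,whs1), truck_at(t2,whs1)}
  through step 1 (unload(p2,t2,whs1)): drop {pkg_at(p2,whs1)}, keep {truck_at(t2,whs1)}, require {in(p2,t2), truck_at(t2,whs1)}
    → {in(p2,t2), truck_at(t2,whs1)}

== RESULT ==
["in(p2,t2)", "truck_at(t2,whs1)"]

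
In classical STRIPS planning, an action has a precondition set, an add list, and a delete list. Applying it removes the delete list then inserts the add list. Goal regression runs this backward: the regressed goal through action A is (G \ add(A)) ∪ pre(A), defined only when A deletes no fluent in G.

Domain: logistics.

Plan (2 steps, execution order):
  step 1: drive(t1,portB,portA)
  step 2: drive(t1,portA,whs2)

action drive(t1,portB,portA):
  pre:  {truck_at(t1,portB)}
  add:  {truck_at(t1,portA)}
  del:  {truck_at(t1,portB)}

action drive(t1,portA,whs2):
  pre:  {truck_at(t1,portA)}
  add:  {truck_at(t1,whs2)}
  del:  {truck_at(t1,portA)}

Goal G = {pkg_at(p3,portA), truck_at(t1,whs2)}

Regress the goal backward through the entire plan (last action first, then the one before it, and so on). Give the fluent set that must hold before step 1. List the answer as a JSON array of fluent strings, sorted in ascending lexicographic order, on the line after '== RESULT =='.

Regress step by step:
  through step 2 (drive(t1,portA,whs2)): drop {truck_at(t1,whs2)}, keep {pkg_at(p3,portA)}, require {truck_at(t1,portA)}
    → {pkg_at(p3,portA), truck_at(t1,portA)}
  through step 1 (drive(t1,portB,portA)): drop {truck_at(t1,portA)}, keep {pkg_at(p3,portA)}, require {truck_at(t1,portB)}
    → {pkg_at(p3,portA), truck_at(t1,portB)}

== RESULT ==
["pkg_at(p3,portA)", "truck_at(t1,portB)"]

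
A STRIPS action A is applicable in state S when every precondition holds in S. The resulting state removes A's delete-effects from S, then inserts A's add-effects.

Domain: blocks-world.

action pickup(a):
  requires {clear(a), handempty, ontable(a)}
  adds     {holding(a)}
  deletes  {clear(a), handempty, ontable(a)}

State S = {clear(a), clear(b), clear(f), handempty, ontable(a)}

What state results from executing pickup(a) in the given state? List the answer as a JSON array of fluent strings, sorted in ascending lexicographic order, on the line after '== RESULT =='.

Compute (S \ del) ∪ add:
  pre ⊆ S: {clear(a), handempty, ontable(a)} ⊆ S  — applicable
  S \ del = {clear(b), clear(f)}
  ∪ add   = {clear(b), clear(f), holding(a)}

== RESULT ==
["clear(b)", "clear(f)", "holding(a)"]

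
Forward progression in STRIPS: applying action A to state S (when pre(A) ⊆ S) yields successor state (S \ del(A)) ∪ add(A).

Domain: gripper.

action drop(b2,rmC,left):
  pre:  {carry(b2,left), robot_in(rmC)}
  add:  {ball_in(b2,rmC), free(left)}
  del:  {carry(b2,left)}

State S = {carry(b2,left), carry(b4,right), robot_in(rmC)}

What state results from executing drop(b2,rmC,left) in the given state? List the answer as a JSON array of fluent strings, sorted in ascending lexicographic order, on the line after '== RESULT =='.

Compute (S \ del) ∪ add:
  pre ⊆ S: {carry(b2,left), robot_in(rmC)} ⊆ S  — applicable
  S \ del = {carry(b4,right), robot_in(rmC)}
  ∪ add   = {ball_in(b2,rmC), carry(b4,right), free(left), robot_in(rmC)}

== RESULT ==
["ball_in(b2,rmC)", "carry(b4,right)", "free(left)", "robot_in(rmC)"]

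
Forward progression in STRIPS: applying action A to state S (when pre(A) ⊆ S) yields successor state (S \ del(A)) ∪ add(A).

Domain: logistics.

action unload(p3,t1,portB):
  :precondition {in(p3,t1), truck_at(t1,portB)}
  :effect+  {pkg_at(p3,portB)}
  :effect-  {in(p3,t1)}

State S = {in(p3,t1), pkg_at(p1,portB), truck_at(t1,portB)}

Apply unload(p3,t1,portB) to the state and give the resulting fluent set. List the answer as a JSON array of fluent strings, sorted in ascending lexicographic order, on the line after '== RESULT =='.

Compute (S \ del) ∪ add:
  pre ⊆ S: {in(p3,t1), truck_at(t1,portB)} ⊆ S  — applicable
  S \ del = {pkg_at(p1,portB), truck_at(t1,portB)}
  ∪ add   = {pkg_at(p1,portB), pkg_at(p3,portB), truck_at(t1,portB)}

== RESULT ==
["pkg_at(p1,portB)", "pkg_at(p3,portB)", "truck_at(t1,portB)"]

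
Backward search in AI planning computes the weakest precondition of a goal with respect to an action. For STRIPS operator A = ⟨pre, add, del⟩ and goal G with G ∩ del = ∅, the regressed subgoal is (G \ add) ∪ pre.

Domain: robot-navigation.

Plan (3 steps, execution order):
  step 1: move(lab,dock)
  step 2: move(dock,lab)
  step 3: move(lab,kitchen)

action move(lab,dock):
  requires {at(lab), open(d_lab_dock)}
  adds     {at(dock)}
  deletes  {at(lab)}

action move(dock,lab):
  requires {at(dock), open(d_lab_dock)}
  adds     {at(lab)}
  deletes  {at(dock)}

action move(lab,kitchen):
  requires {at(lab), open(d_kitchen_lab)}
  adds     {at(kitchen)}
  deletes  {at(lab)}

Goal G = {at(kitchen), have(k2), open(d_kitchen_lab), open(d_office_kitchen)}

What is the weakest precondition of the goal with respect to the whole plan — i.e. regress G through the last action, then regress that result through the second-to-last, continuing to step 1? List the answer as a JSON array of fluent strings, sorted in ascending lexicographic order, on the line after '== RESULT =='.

Work backward from the goal:
  through step 3 (move(lab,kitchen)): drop {at(kitchen)}, keep {have(k2), open(d_kitchen_lab), open(d_office_kitchen)}, require {at(lab), open(d_kitchen_lab)}
    → {at(lab), have(k2), open(d_kitchen_lab), open(d_office_kitchen)}
  through step 2 (move(dock,lab)): drop {at(lab)}, keep {have(k2), open(d_kitchen_lab), open(d_office_kitchen)}, require {at(dock), open(d_lab_dock)}
    → {at(dock), have(k2), open(d_kitchen_lab), open(d_lab_dock), open(d_office_kitchen)}
  through step 1 (move(lab,dock)): drop {at(dock)}, keep {have(k2), open(d_kitchen_lab), open(d_lab_dock), open(d_office_kitchen)}, require {at(lab), open(d_lab_dock)}
    → {at(lab), have(k2), open(d_kitchen_lab), open(d_lab_dock), open(d_office_kitchen)}

== RESULT ==
["at(lab)", "have(k2)", "open(d_kitchen_lab)", "open(d_lab_dock)", "open(d_office_kitchen)"]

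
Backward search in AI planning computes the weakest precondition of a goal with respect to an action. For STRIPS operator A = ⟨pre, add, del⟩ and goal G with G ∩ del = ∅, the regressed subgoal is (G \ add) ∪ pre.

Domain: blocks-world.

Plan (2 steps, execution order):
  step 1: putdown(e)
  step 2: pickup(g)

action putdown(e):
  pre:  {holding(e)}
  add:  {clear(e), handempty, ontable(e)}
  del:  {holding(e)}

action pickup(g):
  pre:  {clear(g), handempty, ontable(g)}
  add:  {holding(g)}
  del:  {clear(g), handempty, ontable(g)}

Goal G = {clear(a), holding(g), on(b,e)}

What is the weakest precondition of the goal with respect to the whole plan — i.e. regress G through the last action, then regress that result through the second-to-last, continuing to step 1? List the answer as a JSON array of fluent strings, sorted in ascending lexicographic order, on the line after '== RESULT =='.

Regress step by step:
  through step 2 (pickup(g)): drop {holding(g)}, keep {clear(a), on(b,e)}, require {clear(g), handempty, ontable(g)}
    → {clear(a), clear(g), handempty, on(b,e), ontable(g)}
  through step 1 (putdown(e)): drop {handempty}, keep {clear(a), clear(g), on(b,e), ontable(g)}, require {holding(e)}
    → {clear(a), clear(g), holding(e), on(b,e), ontable(g)}

== RESULT ==
["clear(a)", "clear(g)", "holding(e)", "on(b,e)", "ontable(g)"]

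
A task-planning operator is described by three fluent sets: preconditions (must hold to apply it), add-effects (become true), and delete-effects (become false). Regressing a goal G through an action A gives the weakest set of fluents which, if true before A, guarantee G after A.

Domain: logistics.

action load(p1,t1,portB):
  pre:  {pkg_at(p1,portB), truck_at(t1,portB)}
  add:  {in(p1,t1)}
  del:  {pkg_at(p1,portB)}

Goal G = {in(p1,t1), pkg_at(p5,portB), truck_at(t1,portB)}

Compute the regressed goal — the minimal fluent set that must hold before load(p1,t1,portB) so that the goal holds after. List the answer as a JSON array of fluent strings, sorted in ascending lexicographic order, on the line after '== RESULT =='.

Regress:
  G ∩ del = {}  (empty — regression defined)
  G \ add = {in(p1,t1), pkg_at(p5,portB), truck_at(t1,portB)} \ {in(p1,t1)} = {pkg_at(p5,portB), truck_at(t1,portB)}
  ∪ pre   = {pkg_at(p5,portB), truck_at(t1,portB)} ∪ {pkg_at(p1,portB), truck_at(t1,portB)}
          = {pkg_at(p1,portB), pkg_at(p5,portB), truck_at(t1,portB)}

== RESULT ==
["pkg_at(p1,portB)", "pkg_at(p5,portB)", "truck_at(t1,portB)"]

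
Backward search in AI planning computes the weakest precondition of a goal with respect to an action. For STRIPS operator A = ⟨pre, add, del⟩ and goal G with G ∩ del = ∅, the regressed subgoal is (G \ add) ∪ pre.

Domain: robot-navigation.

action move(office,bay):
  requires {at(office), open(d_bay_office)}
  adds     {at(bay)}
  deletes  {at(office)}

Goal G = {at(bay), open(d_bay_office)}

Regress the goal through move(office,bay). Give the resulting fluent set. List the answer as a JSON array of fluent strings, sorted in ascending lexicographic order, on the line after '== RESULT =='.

Compute (G \ add) ∪ pre:
  G ∩ del = {}  (empty — regression defined)
  G \ add = {at(bay), open(d_bay_office)} \ {at(bay)} = {open(d_bay_office)}
  ∪ pre   = {open(d_bay_office)} ∪ {at(office), open(d_bay_office)}
          = {at(office), open(d_bay_office)}

== RESULT ==
["at(office)", "open(d_bay_office)"]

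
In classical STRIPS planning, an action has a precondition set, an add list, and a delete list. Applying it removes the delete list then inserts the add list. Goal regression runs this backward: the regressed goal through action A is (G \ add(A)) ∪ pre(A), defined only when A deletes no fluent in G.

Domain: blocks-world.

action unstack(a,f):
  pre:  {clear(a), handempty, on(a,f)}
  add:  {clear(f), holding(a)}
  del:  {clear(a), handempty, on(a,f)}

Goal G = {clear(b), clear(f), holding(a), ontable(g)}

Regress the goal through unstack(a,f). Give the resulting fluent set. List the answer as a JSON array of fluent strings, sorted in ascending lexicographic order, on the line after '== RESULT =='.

Compute (G \ add) ∪ pre:
  G ∩ del = {}  (empty — regression defined)
  G \ add = {clear(b), clear(f), holding(a), ontable(g)} \ {clear(f), holding(a)} = {clear(b), ontable(g)}
  ∪ pre   = {clear(b), ontable(g)} ∪ {clear(a), handempty, on(a,f)}
          = {clear(a), clear(b), handempty, on(a,f), ontable(g)}

== RESULT ==
["clear(a)", "clear(b)", "handempty", "on(a,f)", "ontable(g)"]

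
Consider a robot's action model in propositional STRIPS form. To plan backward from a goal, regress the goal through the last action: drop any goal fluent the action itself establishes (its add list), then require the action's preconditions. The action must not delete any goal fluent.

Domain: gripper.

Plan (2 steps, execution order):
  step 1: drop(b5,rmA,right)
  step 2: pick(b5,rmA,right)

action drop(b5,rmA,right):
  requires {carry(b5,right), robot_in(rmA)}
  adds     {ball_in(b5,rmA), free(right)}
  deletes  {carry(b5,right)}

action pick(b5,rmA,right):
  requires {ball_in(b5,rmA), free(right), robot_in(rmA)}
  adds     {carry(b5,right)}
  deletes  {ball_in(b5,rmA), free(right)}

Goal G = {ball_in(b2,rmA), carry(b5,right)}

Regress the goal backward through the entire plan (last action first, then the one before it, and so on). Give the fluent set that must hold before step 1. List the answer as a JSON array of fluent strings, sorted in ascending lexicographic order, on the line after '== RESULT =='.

Work backward from the goal:
  through step 2 (pick(b5,rmA,right)): drop {carry(b5,right)}, keep {ball_in(b2,rmA)}, require {ball_in(b5,rmA), free(right), robot_in(rmA)}
    → {ball_in(b2,rmA), ball_in(b5,rmA), free(right), robot_in(rmA)}
  through step 1 (drop(b5,rmA,right)): drop {ball_in(b5,rmA), free(right)}, keep {ball_in(b2,rmA), robot_in(rmA)}, require {carry(b5,right), robot_in(rmA)}
    → {ball_in(b2,rmA), carry(b5,right), robot_in(rmA)}

== RESULT ==
["ball_in(b2,rmA)", "carry(b5,right)", "robot_in(rmA)"]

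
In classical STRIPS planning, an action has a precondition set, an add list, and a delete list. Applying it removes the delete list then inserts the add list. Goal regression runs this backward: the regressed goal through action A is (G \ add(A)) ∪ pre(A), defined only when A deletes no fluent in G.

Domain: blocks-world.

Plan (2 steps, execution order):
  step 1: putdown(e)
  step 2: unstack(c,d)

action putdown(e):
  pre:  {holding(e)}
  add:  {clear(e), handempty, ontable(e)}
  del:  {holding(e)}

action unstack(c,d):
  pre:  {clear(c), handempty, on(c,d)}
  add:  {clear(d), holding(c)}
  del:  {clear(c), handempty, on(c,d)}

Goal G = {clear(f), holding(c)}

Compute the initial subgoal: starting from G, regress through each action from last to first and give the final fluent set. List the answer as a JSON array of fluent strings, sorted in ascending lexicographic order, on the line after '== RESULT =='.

Regress step by step:
  through step 2 (unstack(c,d)): drop {holding(c)}, keep {clear(f)}, require {clear(c), handempty, on(c,d)}
    → {clear(c), clear(f), handempty, on(c,d)}
  through step 1 (putdown(e)): drop {handempty}, keep {clear(c), clear(f), on(c,d)}, require {holding(e)}
    → {clear(c), clear(f), holding(e), on(c,d)}

== RESULT ==
["clear(c)", "clear(f)", "holding(e)", "on(c,d)"]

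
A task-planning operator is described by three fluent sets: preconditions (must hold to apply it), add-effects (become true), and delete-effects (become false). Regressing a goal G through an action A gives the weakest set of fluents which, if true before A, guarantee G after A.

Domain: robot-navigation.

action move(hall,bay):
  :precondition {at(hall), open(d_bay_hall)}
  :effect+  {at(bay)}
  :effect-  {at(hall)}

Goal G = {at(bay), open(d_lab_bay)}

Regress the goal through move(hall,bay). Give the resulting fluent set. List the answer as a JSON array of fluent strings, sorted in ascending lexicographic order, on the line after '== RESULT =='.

Regress:
  G ∩ del = {}  (empty — regression defined)
  G \ add = {at(bay), open(d_lab_bay)} \ {at(bay)} = {open(d_lab_bay)}
  ∪ pre   = {open(d_lab_bay)} ∪ {at(hall), open(d_bay_hall)}
          = {at(hall), open(d_bay_hall), open(d_lab_bay)}

== RESULT ==
["at(hall)", "open(d_bay_hall)", "open(d_lab_bay)"]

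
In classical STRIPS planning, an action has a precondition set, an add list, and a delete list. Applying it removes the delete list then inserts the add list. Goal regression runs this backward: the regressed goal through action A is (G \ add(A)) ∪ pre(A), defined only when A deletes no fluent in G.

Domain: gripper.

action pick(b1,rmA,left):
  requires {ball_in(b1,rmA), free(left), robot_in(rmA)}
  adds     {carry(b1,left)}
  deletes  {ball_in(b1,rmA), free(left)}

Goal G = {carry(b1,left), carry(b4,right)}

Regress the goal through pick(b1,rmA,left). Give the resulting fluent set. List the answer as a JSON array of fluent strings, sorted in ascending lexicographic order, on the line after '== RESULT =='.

Compute (G \ add) ∪ pre:
  G ∩ del = {}  (empty — regression defined)
  G \ add = {carry(b1,left), carry(b4,right)} \ {carry(b1,left)} = {carry(b4,right)}
  ∪ pre   = {carry(b4,right)} ∪ {ball_in(b1,rmA), free(left), robot_in(rmA)}
          = {ball_in(b1,rmA), carry(b4,right), free(left), robot_in(rmA)}

== RESULT ==
["ball_in(b1,rmA)", "carry(b4,right)", "free(left)", "robot_in(rmA)"]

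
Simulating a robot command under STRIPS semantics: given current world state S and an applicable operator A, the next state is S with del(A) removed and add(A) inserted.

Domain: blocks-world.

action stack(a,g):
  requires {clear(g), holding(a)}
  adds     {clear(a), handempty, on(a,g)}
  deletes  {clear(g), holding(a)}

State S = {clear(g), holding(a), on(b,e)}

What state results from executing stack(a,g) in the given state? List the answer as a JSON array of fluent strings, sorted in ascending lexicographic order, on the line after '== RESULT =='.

Compute (S \ del) ∪ add:
  pre ⊆ S: {clear(g), holding(a)} ⊆ S  — applicable
  S \ del = {on(b,e)}
  ∪ add   = {clear(a), handempty, on(a,g), on(b,e)}

== RESULT ==
["clear(a)", "handempty", "on(a,g)", "on(b,e)"]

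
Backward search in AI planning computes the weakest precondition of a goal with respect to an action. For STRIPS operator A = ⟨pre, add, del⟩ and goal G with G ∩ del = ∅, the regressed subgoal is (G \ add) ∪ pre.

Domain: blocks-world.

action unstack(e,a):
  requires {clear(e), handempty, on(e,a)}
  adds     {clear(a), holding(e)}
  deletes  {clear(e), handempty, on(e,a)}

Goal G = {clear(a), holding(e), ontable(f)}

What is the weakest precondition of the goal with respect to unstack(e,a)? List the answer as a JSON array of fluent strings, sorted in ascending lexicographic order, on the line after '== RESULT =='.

Compute (G \ add) ∪ pre:
  G ∩ del = {}  (empty — regression defined)
  G \ add = {clear(a), holding(e), ontable(f)} \ {clear(a), holding(e)} = {ontable(f)}
  ∪ pre   = {ontable(f)} ∪ {clear(e), handempty, on(e,a)}
          = {clear(e), handempty, on(e,a), ontable(f)}

== RESULT ==
["clear(e)", "handempty", "on(e,a)", "ontable(f)"]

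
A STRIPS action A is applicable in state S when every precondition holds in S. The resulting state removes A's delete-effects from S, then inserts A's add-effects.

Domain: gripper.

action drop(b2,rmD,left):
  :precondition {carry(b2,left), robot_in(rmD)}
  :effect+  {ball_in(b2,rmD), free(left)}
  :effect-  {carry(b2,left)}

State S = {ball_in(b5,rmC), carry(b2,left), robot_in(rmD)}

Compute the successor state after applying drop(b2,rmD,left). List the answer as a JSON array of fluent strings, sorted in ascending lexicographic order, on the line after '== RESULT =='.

Progress:
  pre ⊆ S: {carry(b2,left), robot_in(rmD)} ⊆ S  — applicable
  S \ del = {ball_in(b5,rmC), robot_in(rmD)}
  ∪ add   = {ball_in(b2,rmD), ball_in(b5,rmC), free(left), robot_in(rmD)}

== RESULT ==
["ball_in(b2,rmD)", "ball_in(b5,rmC)", "free(left)", "robot_in(rmD)"]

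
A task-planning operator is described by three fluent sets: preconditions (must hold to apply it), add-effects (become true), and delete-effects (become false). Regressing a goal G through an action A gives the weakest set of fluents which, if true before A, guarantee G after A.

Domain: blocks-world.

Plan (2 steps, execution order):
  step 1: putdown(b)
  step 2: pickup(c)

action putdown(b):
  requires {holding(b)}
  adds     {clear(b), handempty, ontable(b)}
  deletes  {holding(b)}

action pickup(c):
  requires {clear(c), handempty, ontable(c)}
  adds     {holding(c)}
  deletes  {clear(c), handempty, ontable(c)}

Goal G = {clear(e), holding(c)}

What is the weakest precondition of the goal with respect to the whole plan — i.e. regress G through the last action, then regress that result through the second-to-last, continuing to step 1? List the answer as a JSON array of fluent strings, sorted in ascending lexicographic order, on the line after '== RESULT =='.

Regress step by step:
  through step 2 (pickup(c)): drop {holding(c)}, keep {clear(e)}, require {clear(c), handempty, ontable(c)}
    → {clear(c), clear(e), handempty, ontable(c)}
  through step 1 (putdown(b)): drop {handempty}, keep {clear(c), clear(e), ontable(c)}, require {holding(b)}
    → {clear(c), clear(e), holding(b), ontable(c)}

== RESULT ==
["clear(c)", "clear(e)", "holding(b)", "ontable(c)"]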